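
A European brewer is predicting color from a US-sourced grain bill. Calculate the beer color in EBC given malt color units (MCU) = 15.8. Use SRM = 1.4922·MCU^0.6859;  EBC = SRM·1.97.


SRM = 1.4922·15.8^0.6859 = 9.9080
EBC = 9.9080·1.97

19.5188 EBC


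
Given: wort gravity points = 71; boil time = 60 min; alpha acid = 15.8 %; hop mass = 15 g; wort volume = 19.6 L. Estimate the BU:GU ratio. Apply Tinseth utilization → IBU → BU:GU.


U = 1.65·0.000125^(GP/1000)·(1−e^(−0.04t))/4.15;  IBU = (α/100)·m·U·1000/V;  BU:GU = IBU/GP
U = 1.65·0.000125^(71/1000)·(1−e^(−0.04·60))/4.15 = 0.1910
IBU = (15.8/100)·15·0.1910·1000/19.6 = 23.0944
BU:GU = 23.0944/71

0.3253


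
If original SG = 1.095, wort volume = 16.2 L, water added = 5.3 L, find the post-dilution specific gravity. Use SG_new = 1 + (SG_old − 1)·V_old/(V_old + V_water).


pts = (1.095 − 1)·1000·16.2/(16.2 + 5.3) = 71.5814
SG_new = 1 + 71.5814/1000

1.0716


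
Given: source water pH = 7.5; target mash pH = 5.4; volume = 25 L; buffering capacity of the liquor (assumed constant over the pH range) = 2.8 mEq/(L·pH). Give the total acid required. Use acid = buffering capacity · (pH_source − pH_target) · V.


acid = 2.8 · (7.5 − 5.4) · 25

147.0000 mEq


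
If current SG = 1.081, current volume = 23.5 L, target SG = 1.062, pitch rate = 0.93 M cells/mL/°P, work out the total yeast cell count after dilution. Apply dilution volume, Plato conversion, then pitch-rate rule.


V_w = V·((SG_c−1)/(SG_t−1)−1);  °P = 259 − 259/SG_t;  cells = rate·(V+V_w)·°P
V_w = 23.5·((1.081−1)/(1.062−1)−1) = 7.2016
V_final = 23.5 + 7.2016 = 30.7016
°P = 259 − 259/1.062 = 15.1205
cells = 0.93·30.7016·15.1205

431.7289 billion cells


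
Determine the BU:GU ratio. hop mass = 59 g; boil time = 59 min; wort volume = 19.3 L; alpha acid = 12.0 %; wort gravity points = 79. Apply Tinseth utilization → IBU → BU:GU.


U = 1.65·0.000125^(GP/1000)·(1−e^(−0.04t))/4.15;  IBU = (α/100)·m·U·1000/V;  BU:GU = IBU/GP
U = 1.65·0.000125^(79/1000)·(1−e^(−0.04·59))/4.15 = 0.1770
IBU = (12.0/100)·59·0.1770·1000/19.3 = 64.9373
BU:GU = 64.9373/79

0.8220


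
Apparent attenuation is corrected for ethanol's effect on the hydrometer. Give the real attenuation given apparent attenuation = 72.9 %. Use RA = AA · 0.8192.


RA = 72.9 · 0.8192

59.7197 %


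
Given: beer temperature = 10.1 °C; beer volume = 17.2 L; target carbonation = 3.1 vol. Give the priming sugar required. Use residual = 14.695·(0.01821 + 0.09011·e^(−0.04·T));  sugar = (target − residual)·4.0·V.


residual = 14.695·(0.01821 + 0.09011·e^(−0.04·10.1)) = 1.1517
sugar = (3.1 − 1.1517)·4.0·17.2

134.0452 g


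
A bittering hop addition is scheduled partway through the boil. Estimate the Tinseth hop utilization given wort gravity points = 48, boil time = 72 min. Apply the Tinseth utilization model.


U = 1.65·0.000125^(GP/1000) · (1 − e^(−0.04·t))/4.15
bigness = 1.65·0.000125^(48/1000) = 1.0719
boil_factor = (1 − e^(−0.04·72))/4.15 = 0.2274
U = 1.0719 · 0.2274

0.2438


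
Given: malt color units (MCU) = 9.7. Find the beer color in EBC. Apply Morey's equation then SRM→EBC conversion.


SRM = 1.4922·MCU^0.6859;  EBC = SRM·1.97
SRM = 1.4922·9.7^0.6859 = 7.0901
EBC = 7.0901·1.97

13.9675 EBC


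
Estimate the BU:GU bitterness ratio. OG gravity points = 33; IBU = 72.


BU:GU = IBU / OG_points
BU:GU = 72 / 33

2.1818


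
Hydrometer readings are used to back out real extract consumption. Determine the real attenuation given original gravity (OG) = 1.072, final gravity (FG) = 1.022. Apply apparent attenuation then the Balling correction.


AA = (OG−FG)/(OG−1)·100;  RA = AA·0.8192
AA = (1.072 − 1.022)/(1.072 − 1)·100 = 69.4444
RA = 69.4444·0.8192

56.8889 %


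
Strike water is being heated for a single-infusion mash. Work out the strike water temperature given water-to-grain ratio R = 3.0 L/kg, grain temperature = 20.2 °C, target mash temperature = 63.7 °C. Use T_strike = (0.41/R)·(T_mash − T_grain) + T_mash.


T_strike = (0.41/3.0)·(63.7 − 20.2) + 63.7

69.6450 °C


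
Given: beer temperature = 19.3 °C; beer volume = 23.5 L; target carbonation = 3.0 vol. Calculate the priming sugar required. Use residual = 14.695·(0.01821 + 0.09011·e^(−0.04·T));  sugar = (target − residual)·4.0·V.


residual = 14.695·(0.01821 + 0.09011·e^(−0.04·19.3)) = 0.8795
sugar = (3.0 − 0.8795)·4.0·23.5

199.3291 g


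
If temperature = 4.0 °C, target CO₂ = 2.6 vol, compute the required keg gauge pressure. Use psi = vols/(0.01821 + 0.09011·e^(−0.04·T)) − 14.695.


psi = 2.6/(0.01821 + 0.09011·e^(−0.04·4.0)) − 14.695

12.6744 psi


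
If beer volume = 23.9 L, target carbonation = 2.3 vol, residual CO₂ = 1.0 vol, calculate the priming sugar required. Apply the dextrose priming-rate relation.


sugar = (target − residual)·4.0·V
sugar = (2.3 − 1.0)·4.0·23.9

124.2800 g


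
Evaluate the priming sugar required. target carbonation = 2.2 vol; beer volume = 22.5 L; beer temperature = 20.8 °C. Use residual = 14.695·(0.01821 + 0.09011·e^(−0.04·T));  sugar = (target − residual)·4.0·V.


residual = 14.695·(0.01821 + 0.09011·e^(−0.04·20.8)) = 0.8438
sugar = (2.2 − 0.8438)·4.0·22.5

122.0540 g


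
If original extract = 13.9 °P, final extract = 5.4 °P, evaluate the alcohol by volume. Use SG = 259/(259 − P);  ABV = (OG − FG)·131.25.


OG = 259/(259 − 13.9) = 1.0567
FG = 259/(259 − 5.4) = 1.0213
ABV = (1.0567 − 1.0213)·131.25

4.6486 % ABV


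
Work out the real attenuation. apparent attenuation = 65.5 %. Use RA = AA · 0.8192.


RA = 65.5 · 0.8192

53.6576 %


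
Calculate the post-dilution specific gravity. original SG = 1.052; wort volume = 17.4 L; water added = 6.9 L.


SG_new = 1 + (SG_old − 1)·V_old/(V_old + V_water)
pts = (1.052 − 1)·1000·17.4/(17.4 + 6.9) = 37.2346
SG_new = 1 + 37.2346/1000

1.0372


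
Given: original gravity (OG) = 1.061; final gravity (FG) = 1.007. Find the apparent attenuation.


AA = (OG − FG)/(OG − 1) · 100
AA = (1.061 − 1.007)/(1.061 − 1) · 100

88.5246 %


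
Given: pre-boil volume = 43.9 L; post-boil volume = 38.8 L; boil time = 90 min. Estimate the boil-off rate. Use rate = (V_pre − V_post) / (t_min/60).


rate = (43.9 − 38.8) / (90/60)

3.4000 L/hr


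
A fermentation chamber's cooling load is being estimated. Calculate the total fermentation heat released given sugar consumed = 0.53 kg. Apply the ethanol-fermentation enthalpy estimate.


Q = m_sugar · 590 kJ/kg
Q = 0.53 · 590

312.7000 kJ


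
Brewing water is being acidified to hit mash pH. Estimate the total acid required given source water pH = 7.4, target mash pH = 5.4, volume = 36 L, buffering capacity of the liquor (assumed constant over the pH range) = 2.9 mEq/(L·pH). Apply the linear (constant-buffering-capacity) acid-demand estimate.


acid = buffering capacity · (pH_source − pH_target) · V
acid = 2.9 · (7.4 − 5.4) · 36

208.8000 mEq


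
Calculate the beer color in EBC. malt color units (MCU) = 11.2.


SRM = 1.4922·MCU^0.6859;  EBC = SRM·1.97
SRM = 1.4922·11.2^0.6859 = 7.8250
EBC = 7.8250·1.97

15.4153 EBC


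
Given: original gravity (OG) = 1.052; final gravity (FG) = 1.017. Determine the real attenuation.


AA = (OG−FG)/(OG−1)·100;  RA = AA·0.8192
AA = (1.052 − 1.017)/(1.052 − 1)·100 = 67.3077
RA = 67.3077·0.8192

55.1385 %


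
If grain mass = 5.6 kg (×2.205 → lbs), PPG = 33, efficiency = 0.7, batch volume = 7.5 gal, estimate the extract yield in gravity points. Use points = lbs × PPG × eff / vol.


lbs = 5.6 × 2.205 = 12.3480
points = 12.3480 × 33 × 0.7 / 7.5

38.0318 points


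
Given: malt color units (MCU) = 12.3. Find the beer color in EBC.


SRM = 1.4922·MCU^0.6859;  EBC = SRM·1.97
SRM = 1.4922·12.3^0.6859 = 8.3444
EBC = 8.3444·1.97

16.4384 EBC


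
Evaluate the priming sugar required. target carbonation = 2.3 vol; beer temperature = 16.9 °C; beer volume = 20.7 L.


residual = 14.695·(0.01821 + 0.09011·e^(−0.04·T));  sugar = (target − residual)·4.0·V
residual = 14.695·(0.01821 + 0.09011·e^(−0.04·16.9)) = 0.9411
sugar = (2.3 − 0.9411)·4.0·20.7

112.5144 g


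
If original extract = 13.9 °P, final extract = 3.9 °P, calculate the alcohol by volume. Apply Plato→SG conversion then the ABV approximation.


SG = 259/(259 − P);  ABV = (OG − FG)·131.25
OG = 259/(259 − 13.9) = 1.0567
FG = 259/(259 − 3.9) = 1.0153
ABV = (1.0567 − 1.0153)·131.25

5.4368 % ABV


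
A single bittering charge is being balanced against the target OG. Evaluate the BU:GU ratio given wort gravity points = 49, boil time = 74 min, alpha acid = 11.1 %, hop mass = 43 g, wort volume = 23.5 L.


U = 1.65·0.000125^(GP/1000)·(1−e^(−0.04t))/4.15;  IBU = (α/100)·m·U·1000/V;  BU:GU = IBU/GP
U = 1.65·0.000125^(49/1000)·(1−e^(−0.04·74))/4.15 = 0.2427
IBU = (11.1/100)·43·0.2427·1000/23.5 = 49.2946
BU:GU = 49.2946/49

1.0060


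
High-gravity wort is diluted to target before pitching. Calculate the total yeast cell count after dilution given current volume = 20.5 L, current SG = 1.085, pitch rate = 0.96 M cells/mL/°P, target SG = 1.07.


V_w = V·((SG_c−1)/(SG_t−1)−1);  °P = 259 − 259/SG_t;  cells = rate·(V+V_w)·°P
V_w = 20.5·((1.085−1)/(1.07−1)−1) = 4.3929
V_final = 20.5 + 4.3929 = 24.8929
°P = 259 − 259/1.07 = 16.9439
cells = 0.96·24.8929·16.9439

404.9114 billion cells


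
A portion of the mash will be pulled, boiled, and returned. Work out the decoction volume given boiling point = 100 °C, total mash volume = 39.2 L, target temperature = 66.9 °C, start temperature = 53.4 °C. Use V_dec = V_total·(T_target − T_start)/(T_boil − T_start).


V_dec = 39.2·(66.9 − 53.4)/(100 − 53.4)

11.3562 L


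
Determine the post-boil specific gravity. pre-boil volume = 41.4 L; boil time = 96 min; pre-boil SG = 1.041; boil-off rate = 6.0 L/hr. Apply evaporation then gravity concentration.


V_post = V_pre − rate·(t/60);  SG_post = 1 + (SG_pre−1)·V_pre/V_post
V_post = 41.4 − 6.0·(96/60) = 31.8000
SG_post = 1 + (1.041 − 1)·41.4/31.8000

1.0534


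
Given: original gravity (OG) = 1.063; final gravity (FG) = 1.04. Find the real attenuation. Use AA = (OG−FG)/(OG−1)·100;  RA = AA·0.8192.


AA = (1.063 − 1.04)/(1.063 − 1)·100 = 36.5079
RA = 36.5079·0.8192

29.9073 %


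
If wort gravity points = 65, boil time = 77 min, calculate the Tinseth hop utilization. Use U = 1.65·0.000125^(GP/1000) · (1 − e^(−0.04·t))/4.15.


bigness = 1.65·0.000125^(65/1000) = 0.9200
boil_factor = (1 − e^(−0.04·77))/4.15 = 0.2299
U = 0.9200 · 0.2299

0.2115


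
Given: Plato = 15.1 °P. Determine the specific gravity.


SG = 259/(259 − P)
SG = 259/(259 − 15.1)

1.0619


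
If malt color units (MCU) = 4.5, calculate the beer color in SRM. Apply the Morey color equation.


SRM = 1.4922 · MCU^0.6859
SRM = 1.4922 · 4.5^0.6859

4.1866 SRM


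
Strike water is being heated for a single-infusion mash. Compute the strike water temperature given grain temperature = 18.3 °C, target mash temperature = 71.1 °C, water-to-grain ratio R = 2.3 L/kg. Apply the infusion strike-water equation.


T_strike = (0.41/R)·(T_mash − T_grain) + T_mash
T_strike = (0.41/2.3)·(71.1 − 18.3) + 71.1

80.5122 °C


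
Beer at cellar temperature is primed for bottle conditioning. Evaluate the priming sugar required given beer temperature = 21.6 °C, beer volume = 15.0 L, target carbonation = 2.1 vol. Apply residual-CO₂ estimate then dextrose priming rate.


residual = 14.695·(0.01821 + 0.09011·e^(−0.04·T));  sugar = (target − residual)·4.0·V
residual = 14.695·(0.01821 + 0.09011·e^(−0.04·21.6)) = 0.8257
sugar = (2.1 − 0.8257)·4.0·15.0

76.4582 g


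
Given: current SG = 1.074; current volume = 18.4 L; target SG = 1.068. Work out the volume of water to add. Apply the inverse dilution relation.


V_water = V·((SG_curr − 1)/(SG_target − 1) − 1)
V_water = 18.4·((1.074 − 1)/(1.068 − 1) − 1)

1.6235 L


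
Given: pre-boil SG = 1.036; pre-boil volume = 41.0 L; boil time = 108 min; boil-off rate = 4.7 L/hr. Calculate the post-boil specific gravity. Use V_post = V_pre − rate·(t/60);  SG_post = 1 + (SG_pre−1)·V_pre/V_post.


V_post = 41.0 − 4.7·(108/60) = 32.5400
SG_post = 1 + (1.036 − 1)·41.0/32.5400

1.0454


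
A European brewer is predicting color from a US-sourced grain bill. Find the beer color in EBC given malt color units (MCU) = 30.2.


SRM = 1.4922·MCU^0.6859;  EBC = SRM·1.97
SRM = 1.4922·30.2^0.6859 = 15.4513
EBC = 15.4513·1.97

30.4390 EBC


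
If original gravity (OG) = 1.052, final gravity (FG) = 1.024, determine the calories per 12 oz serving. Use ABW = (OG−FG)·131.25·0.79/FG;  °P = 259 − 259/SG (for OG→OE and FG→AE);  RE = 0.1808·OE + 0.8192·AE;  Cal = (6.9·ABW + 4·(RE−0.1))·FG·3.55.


ABW = (1.052 − 1.024)·131.25·0.79/1.024 = 2.8352
OE = 259 − 259/1.052 = 12.8023 °P
AE = 259 − 259/1.024 = 6.0703 °P
RE = 0.1808·12.8023 + 0.8192·6.0703 = 7.2875 °P
Cal = (6.9·2.8352 + 4·(7.2875−0.1))·1.024·3.55

175.6264 kcal


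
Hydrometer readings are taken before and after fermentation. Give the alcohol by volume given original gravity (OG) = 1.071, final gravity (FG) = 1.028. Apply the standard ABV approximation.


ABV = (OG − FG) · 131.25
ABV = (1.071 − 1.028) · 131.25

5.6437 % ABV


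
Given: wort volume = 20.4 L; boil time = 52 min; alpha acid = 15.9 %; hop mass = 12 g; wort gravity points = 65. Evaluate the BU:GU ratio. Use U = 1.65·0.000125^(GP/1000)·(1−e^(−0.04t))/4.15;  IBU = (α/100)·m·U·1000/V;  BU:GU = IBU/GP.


U = 1.65·0.000125^(65/1000)·(1−e^(−0.04·52))/4.15 = 0.1940
IBU = (15.9/100)·12·0.1940·1000/20.4 = 18.1437
BU:GU = 18.1437/65

0.2791


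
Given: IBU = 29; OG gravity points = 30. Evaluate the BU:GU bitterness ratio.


BU:GU = IBU / OG_points
BU:GU = 29 / 30

0.9667


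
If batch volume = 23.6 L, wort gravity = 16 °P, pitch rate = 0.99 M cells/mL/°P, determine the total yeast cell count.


cells (billions) = rate · V_L · °P
cells = 0.99 · 23.6 · 16

373.8240 billion cells


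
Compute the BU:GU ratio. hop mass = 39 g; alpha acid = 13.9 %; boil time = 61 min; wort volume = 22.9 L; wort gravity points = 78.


U = 1.65·0.000125^(GP/1000)·(1−e^(−0.04t))/4.15;  IBU = (α/100)·m·U·1000/V;  BU:GU = IBU/GP
U = 1.65·0.000125^(78/1000)·(1−e^(−0.04·61))/4.15 = 0.1800
IBU = (13.9/100)·39·0.1800·1000/22.9 = 42.6219
BU:GU = 42.6219/78

0.5464


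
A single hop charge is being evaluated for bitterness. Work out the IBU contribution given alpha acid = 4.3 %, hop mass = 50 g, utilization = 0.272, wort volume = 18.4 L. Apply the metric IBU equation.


IBU = (α/100)·mass·U·1000 / V
IBU = (4.3/100)·50·0.272·1000 / 18.4

31.7826 IBU


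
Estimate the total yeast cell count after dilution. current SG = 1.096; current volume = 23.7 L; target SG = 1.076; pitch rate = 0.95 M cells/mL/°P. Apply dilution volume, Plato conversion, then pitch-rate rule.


V_w = V·((SG_c−1)/(SG_t−1)−1);  °P = 259 − 259/SG_t;  cells = rate·(V+V_w)·°P
V_w = 23.7·((1.096−1)/(1.076−1)−1) = 6.2368
V_final = 23.7 + 6.2368 = 29.9368
°P = 259 − 259/1.076 = 18.2937
cells = 0.95·29.9368·18.2937

520.2723 billion cells


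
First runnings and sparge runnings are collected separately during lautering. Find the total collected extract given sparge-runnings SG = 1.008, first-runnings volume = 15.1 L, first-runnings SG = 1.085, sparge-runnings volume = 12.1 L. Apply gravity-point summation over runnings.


total = Σ (SG_i − 1)·1000·V_i
first = (1.085 − 1)·1000·15.1 = 1283.5000
sparge = (1.008 − 1)·1000·12.1 = 96.8000
total = 1283.5000 + 96.8000

1380.3000 gravity·L


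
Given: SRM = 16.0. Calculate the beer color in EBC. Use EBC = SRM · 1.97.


EBC = 16.0 · 1.97

31.5200 EBC


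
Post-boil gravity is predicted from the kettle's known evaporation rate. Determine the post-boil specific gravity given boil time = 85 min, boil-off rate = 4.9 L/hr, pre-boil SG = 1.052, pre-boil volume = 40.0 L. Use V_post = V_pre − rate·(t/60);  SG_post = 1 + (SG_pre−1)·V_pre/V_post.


V_post = 40.0 − 4.9·(85/60) = 33.0583
SG_post = 1 + (1.052 − 1)·40.0/33.0583

1.0629


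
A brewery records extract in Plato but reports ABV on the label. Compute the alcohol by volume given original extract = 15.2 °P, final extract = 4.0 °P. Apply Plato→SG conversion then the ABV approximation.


SG = 259/(259 − P);  ABV = (OG − FG)·131.25
OG = 259/(259 − 15.2) = 1.0623
FG = 259/(259 − 4.0) = 1.0157
ABV = (1.0623 − 1.0157)·131.25

6.1241 % ABV


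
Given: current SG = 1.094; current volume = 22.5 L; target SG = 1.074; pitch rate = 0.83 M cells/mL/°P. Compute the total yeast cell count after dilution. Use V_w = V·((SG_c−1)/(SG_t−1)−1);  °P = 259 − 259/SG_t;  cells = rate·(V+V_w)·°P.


V_w = 22.5·((1.094−1)/(1.074−1)−1) = 6.0811
V_final = 22.5 + 6.0811 = 28.5811
°P = 259 − 259/1.074 = 17.8454
cells = 0.83·28.5811·17.8454

423.3348 billion cells


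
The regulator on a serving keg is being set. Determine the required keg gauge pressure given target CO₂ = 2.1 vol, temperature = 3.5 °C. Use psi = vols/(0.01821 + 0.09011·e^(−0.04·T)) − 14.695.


psi = 2.1/(0.01821 + 0.09011·e^(−0.04·3.5)) − 14.695

7.0559 psi


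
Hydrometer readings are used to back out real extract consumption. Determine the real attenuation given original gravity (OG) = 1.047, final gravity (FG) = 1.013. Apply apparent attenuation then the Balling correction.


AA = (OG−FG)/(OG−1)·100;  RA = AA·0.8192
AA = (1.047 − 1.013)/(1.047 − 1)·100 = 72.3404
RA = 72.3404·0.8192

59.2613 %


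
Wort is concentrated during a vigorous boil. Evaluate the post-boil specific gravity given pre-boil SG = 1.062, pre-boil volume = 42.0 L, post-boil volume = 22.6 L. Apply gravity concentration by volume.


SG_post = 1 + (SG_pre − 1)·V_pre/V_post
pts_pre = (1.062 − 1)·1000 = 62.0000
pts_post = 62.0000·42.0/22.6 = 115.2212
SG_post = 1 + 115.2212/1000

1.1152


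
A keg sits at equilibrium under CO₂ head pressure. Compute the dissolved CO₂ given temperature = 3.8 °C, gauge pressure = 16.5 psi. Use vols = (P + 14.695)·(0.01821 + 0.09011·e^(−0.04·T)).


vols = (16.5 + 14.695)·(0.01821 + 0.09011·e^(−0.04·3.8))

2.9827 volumes


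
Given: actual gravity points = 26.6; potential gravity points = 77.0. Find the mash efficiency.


efficiency = actual / potential × 100
efficiency = 26.6 / 77.0 × 100

34.5455 %


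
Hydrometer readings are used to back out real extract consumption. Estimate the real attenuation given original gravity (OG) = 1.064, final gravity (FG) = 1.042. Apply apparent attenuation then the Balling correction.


AA = (OG−FG)/(OG−1)·100;  RA = AA·0.8192
AA = (1.064 − 1.042)/(1.064 − 1)·100 = 34.3750
RA = 34.3750·0.8192

28.1600 %


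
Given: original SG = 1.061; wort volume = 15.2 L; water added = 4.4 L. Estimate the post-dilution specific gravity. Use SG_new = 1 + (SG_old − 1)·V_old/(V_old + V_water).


pts = (1.061 − 1)·1000·15.2/(15.2 + 4.4) = 47.3061
SG_new = 1 + 47.3061/1000

1.0473


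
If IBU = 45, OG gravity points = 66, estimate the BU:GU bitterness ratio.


BU:GU = IBU / OG_points
BU:GU = 45 / 66

0.6818


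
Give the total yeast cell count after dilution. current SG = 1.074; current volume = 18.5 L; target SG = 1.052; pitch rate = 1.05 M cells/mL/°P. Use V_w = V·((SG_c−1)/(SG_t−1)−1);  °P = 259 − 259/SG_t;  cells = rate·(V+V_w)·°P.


V_w = 18.5·((1.074−1)/(1.052−1)−1) = 7.8269
V_final = 18.5 + 7.8269 = 26.3269
°P = 259 − 259/1.052 = 12.8023
cells = 1.05·26.3269·12.8023

353.8969 billion cells


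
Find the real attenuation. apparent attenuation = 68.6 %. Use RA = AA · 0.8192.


RA = 68.6 · 0.8192

56.1971 %


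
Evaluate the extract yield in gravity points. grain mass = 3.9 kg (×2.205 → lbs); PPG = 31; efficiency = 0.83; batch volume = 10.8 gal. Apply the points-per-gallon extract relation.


points = lbs × PPG × eff / vol
lbs = 3.9 × 2.205 = 8.5995
points = 8.5995 × 31 × 0.83 / 10.8

20.4875 points


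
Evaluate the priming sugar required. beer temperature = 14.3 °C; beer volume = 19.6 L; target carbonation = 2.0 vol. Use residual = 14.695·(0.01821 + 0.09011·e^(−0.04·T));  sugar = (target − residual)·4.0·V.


residual = 14.695·(0.01821 + 0.09011·e^(−0.04·14.3)) = 1.0149
sugar = (2.0 − 1.0149)·4.0·19.6

77.2280 g


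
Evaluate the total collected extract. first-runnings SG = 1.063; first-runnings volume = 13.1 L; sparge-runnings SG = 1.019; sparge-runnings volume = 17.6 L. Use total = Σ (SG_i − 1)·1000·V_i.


first = (1.063 − 1)·1000·13.1 = 825.3000
sparge = (1.019 − 1)·1000·17.6 = 334.4000
total = 825.3000 + 334.4000

1159.7000 gravity·L


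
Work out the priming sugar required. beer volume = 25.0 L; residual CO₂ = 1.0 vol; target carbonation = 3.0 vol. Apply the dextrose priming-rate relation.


sugar = (target − residual)·4.0·V
sugar = (3.0 − 1.0)·4.0·25.0

200.0000 g


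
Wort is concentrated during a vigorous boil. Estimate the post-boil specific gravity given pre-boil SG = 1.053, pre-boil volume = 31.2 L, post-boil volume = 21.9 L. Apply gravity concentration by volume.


SG_post = 1 + (SG_pre − 1)·V_pre/V_post
pts_pre = (1.053 − 1)·1000 = 53.0000
pts_post = 53.0000·31.2/21.9 = 75.5068
SG_post = 1 + 75.5068/1000

1.0755


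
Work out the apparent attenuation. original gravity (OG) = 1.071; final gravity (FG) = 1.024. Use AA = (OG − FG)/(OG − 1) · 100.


AA = (1.071 − 1.024)/(1.071 − 1) · 100

66.1972 %


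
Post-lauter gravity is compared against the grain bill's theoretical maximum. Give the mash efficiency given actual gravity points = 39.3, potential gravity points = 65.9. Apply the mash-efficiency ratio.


efficiency = actual / potential × 100
efficiency = 39.3 / 65.9 × 100

59.6358 %


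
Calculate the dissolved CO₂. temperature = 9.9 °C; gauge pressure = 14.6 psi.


vols = (P + 14.695)·(0.01821 + 0.09011·e^(−0.04·T))
vols = (14.6 + 14.695)·(0.01821 + 0.09011·e^(−0.04·9.9))

2.3100 volumes


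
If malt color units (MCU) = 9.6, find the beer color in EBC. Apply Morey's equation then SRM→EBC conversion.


SRM = 1.4922·MCU^0.6859;  EBC = SRM·1.97
SRM = 1.4922·9.6^0.6859 = 7.0399
EBC = 7.0399·1.97

13.8686 EBC


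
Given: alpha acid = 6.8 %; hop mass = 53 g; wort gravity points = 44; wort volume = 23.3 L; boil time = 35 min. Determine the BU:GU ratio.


U = 1.65·0.000125^(GP/1000)·(1−e^(−0.04t))/4.15;  IBU = (α/100)·m·U·1000/V;  BU:GU = IBU/GP
U = 1.65·0.000125^(44/1000)·(1−e^(−0.04·35))/4.15 = 0.2017
IBU = (6.8/100)·53·0.2017·1000/23.3 = 31.2001
BU:GU = 31.2001/44

0.7091


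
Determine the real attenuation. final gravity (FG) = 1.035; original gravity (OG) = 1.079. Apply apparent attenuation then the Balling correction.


AA = (OG−FG)/(OG−1)·100;  RA = AA·0.8192
AA = (1.079 − 1.035)/(1.079 − 1)·100 = 55.6962
RA = 55.6962·0.8192

45.6263 %


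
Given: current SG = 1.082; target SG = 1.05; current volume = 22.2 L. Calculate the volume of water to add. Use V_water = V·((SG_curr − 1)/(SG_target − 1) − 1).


V_water = 22.2·((1.082 − 1)/(1.05 − 1) − 1)

14.2080 L


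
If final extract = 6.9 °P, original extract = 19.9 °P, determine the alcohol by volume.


SG = 259/(259 − P);  ABV = (OG − FG)·131.25
OG = 259/(259 − 19.9) = 1.0832
FG = 259/(259 − 6.9) = 1.0274
ABV = (1.0832 − 1.0274)·131.25

7.3315 % ABV


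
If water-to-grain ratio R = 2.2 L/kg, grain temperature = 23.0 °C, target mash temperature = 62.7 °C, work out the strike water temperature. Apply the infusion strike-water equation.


T_strike = (0.41/R)·(T_mash − T_grain) + T_mash
T_strike = (0.41/2.2)·(62.7 − 23.0) + 62.7

70.0986 °C


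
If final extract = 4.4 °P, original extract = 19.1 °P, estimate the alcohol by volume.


SG = 259/(259 − P);  ABV = (OG − FG)·131.25
OG = 259/(259 − 19.1) = 1.0796
FG = 259/(259 − 4.4) = 1.0173
ABV = (1.0796 − 1.0173)·131.25

8.1814 % ABV


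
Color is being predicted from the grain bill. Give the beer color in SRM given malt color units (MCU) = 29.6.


SRM = 1.4922 · MCU^0.6859
SRM = 1.4922 · 29.6^0.6859

15.2400 SRM


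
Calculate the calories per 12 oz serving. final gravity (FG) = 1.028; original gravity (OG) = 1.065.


ABW = (OG−FG)·131.25·0.79/FG;  °P = 259 − 259/SG (for OG→OE and FG→AE);  RE = 0.1808·OE + 0.8192·AE;  Cal = (6.9·ABW + 4·(RE−0.1))·FG·3.55
ABW = (1.065 − 1.028)·131.25·0.79/1.028 = 3.7319
OE = 259 − 259/1.065 = 15.8075 °P
AE = 259 − 259/1.028 = 7.0545 °P
RE = 0.1808·15.8075 + 0.8192·7.0545 = 8.6370 °P
Cal = (6.9·3.7319 + 4·(8.6370−0.1))·1.028·3.55

218.5936 kcal


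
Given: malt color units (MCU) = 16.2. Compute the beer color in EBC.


SRM = 1.4922·MCU^0.6859;  EBC = SRM·1.97
SRM = 1.4922·16.2^0.6859 = 10.0794
EBC = 10.0794·1.97

19.8564 EBC


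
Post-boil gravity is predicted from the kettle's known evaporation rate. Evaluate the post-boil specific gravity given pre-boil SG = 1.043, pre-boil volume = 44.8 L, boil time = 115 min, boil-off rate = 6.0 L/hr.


V_post = V_pre − rate·(t/60);  SG_post = 1 + (SG_pre−1)·V_pre/V_post
V_post = 44.8 − 6.0·(115/60) = 33.3000
SG_post = 1 + (1.043 − 1)·44.8/33.3000

1.0578


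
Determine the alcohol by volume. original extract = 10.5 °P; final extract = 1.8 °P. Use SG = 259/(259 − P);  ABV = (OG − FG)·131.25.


OG = 259/(259 − 10.5) = 1.0423
FG = 259/(259 − 1.8) = 1.0070
ABV = (1.0423 − 1.0070)·131.25

4.6272 % ABV


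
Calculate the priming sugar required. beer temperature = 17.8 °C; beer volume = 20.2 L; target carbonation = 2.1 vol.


residual = 14.695·(0.01821 + 0.09011·e^(−0.04·T));  sugar = (target − residual)·4.0·V
residual = 14.695·(0.01821 + 0.09011·e^(−0.04·17.8)) = 0.9173
sugar = (2.1 − 0.9173)·4.0·20.2

95.5610 g


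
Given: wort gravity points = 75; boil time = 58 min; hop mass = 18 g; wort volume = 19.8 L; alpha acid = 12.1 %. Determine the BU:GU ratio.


U = 1.65·0.000125^(GP/1000)·(1−e^(−0.04t))/4.15;  IBU = (α/100)·m·U·1000/V;  BU:GU = IBU/GP
U = 1.65·0.000125^(75/1000)·(1−e^(−0.04·58))/4.15 = 0.1827
IBU = (12.1/100)·18·0.1827·1000/19.8 = 20.0989
BU:GU = 20.0989/75

0.2680


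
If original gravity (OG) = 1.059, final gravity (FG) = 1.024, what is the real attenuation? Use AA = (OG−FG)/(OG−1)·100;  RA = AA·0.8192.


AA = (1.059 − 1.024)/(1.059 − 1)·100 = 59.3220
RA = 59.3220·0.8192

48.5966 %


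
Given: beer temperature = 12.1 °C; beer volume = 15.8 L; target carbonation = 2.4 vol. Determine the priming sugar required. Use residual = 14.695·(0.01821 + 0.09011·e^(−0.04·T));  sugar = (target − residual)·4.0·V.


residual = 14.695·(0.01821 + 0.09011·e^(−0.04·12.1)) = 1.0837
sugar = (2.4 − 1.0837)·4.0·15.8

83.1903 g


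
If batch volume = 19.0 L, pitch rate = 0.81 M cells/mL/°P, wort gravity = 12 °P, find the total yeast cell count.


cells (billions) = rate · V_L · °P
cells = 0.81 · 19.0 · 12

184.6800 billion cells


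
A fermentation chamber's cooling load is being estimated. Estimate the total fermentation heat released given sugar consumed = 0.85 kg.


Q = m_sugar · 590 kJ/kg
Q = 0.85 · 590

501.5000 kJ


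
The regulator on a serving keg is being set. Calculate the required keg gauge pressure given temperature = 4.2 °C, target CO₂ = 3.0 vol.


psi = vols/(0.01821 + 0.09011·e^(−0.04·T)) − 14.695
psi = 3.0/(0.01821 + 0.09011·e^(−0.04·4.2)) − 14.695

17.0898 psi


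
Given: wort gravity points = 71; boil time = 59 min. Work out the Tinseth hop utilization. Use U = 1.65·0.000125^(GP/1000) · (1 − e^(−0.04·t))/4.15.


bigness = 1.65·0.000125^(71/1000) = 0.8717
boil_factor = (1 − e^(−0.04·59))/4.15 = 0.2182
U = 0.8717 · 0.2182

0.1902


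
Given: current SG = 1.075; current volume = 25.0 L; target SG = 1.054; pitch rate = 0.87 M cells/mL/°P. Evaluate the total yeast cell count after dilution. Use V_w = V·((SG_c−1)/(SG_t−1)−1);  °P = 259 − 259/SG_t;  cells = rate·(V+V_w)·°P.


V_w = 25.0·((1.075−1)/(1.054−1)−1) = 9.7222
V_final = 25.0 + 9.7222 = 34.7222
°P = 259 − 259/1.054 = 13.2694
cells = 0.87·34.7222·13.2694

400.8480 billion cells


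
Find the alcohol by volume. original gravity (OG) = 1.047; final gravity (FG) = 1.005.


ABV = (OG − FG) · 131.25
ABV = (1.047 − 1.005) · 131.25

5.5125 % ABV


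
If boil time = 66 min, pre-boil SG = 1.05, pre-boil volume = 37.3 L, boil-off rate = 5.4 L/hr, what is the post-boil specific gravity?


V_post = V_pre − rate·(t/60);  SG_post = 1 + (SG_pre−1)·V_pre/V_post
V_post = 37.3 − 5.4·(66/60) = 31.3600
SG_post = 1 + (1.05 − 1)·37.3/31.3600

1.0595


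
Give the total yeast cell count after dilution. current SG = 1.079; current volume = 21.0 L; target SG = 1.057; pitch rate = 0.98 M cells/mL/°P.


V_w = V·((SG_c−1)/(SG_t−1)−1);  °P = 259 − 259/SG_t;  cells = rate·(V+V_w)·°P
V_w = 21.0·((1.079−1)/(1.057−1)−1) = 8.1053
V_final = 21.0 + 8.1053 = 29.1053
°P = 259 − 259/1.057 = 13.9669
cells = 0.98·29.1053·13.9669

398.3797 billion cells


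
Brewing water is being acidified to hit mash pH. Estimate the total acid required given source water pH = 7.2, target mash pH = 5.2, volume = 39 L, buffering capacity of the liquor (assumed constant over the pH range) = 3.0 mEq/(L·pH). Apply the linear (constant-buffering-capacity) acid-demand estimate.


acid = buffering capacity · (pH_source − pH_target) · V
acid = 3.0 · (7.2 − 5.2) · 39

234.0000 mEq


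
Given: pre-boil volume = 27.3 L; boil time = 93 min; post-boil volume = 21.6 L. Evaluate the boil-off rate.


rate = (V_pre − V_post) / (t_min/60)
rate = (27.3 − 21.6) / (93/60)

3.6774 L/hr


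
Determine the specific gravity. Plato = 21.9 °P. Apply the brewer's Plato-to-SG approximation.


SG = 259/(259 − P)
SG = 259/(259 − 21.9)

1.0924


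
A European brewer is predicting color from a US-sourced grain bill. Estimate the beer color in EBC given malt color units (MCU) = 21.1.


SRM = 1.4922·MCU^0.6859;  EBC = SRM·1.97
SRM = 1.4922·21.1^0.6859 = 12.0824
EBC = 12.0824·1.97

23.8023 EBC


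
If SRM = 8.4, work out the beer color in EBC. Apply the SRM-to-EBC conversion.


EBC = SRM · 1.97
EBC = 8.4 · 1.97

16.5480 EBC


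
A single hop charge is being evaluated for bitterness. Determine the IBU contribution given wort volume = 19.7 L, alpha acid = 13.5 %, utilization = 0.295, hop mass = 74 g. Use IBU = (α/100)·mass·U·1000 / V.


IBU = (13.5/100)·74·0.295·1000 / 19.7

149.5964 IBU


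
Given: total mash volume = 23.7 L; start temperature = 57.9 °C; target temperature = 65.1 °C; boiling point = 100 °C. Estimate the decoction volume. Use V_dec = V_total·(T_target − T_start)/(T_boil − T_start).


V_dec = 23.7·(65.1 − 57.9)/(100 − 57.9)

4.0532 L


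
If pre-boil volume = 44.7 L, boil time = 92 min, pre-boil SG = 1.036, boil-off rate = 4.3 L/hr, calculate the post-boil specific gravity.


V_post = V_pre − rate·(t/60);  SG_post = 1 + (SG_pre−1)·V_pre/V_post
V_post = 44.7 − 4.3·(92/60) = 38.1067
SG_post = 1 + (1.036 − 1)·44.7/38.1067

1.0422


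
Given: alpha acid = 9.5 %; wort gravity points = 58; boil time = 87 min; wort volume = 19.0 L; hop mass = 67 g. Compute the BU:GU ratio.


U = 1.65·0.000125^(GP/1000)·(1−e^(−0.04t))/4.15;  IBU = (α/100)·m·U·1000/V;  BU:GU = IBU/GP
U = 1.65·0.000125^(58/1000)·(1−e^(−0.04·87))/4.15 = 0.2288
IBU = (9.5/100)·67·0.2288·1000/19.0 = 76.6499
BU:GU = 76.6499/58

1.3215


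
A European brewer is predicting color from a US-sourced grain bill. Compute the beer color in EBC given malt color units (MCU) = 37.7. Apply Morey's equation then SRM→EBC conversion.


SRM = 1.4922·MCU^0.6859;  EBC = SRM·1.97
SRM = 1.4922·37.7^0.6859 = 17.9903
EBC = 17.9903·1.97

35.4410 EBC


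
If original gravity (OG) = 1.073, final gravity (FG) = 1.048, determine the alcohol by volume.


ABV = (OG − FG) · 131.25
ABV = (1.073 − 1.048) · 131.25

3.2812 % ABV


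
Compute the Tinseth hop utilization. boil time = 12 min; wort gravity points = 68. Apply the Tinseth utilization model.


U = 1.65·0.000125^(GP/1000) · (1 − e^(−0.04·t))/4.15
bigness = 1.65·0.000125^(68/1000) = 0.8955
boil_factor = (1 − e^(−0.04·12))/4.15 = 0.0919
U = 0.8955 · 0.0919

0.0823


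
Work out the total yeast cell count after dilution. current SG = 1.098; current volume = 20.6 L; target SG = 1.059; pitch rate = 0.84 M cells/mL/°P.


V_w = V·((SG_c−1)/(SG_t−1)−1);  °P = 259 − 259/SG_t;  cells = rate·(V+V_w)·°P
V_w = 20.6·((1.098−1)/(1.059−1)−1) = 13.6169
V_final = 20.6 + 13.6169 = 34.2169
°P = 259 − 259/1.059 = 14.4297
cells = 0.84·34.2169·14.4297

414.7404 billion cells


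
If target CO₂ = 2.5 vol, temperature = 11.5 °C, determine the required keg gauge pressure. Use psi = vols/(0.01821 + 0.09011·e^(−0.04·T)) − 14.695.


psi = 2.5/(0.01821 + 0.09011·e^(−0.04·11.5)) − 14.695

18.5962 psi


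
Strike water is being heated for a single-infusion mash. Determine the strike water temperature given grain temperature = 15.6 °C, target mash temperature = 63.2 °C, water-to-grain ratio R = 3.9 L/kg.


T_strike = (0.41/R)·(T_mash − T_grain) + T_mash
T_strike = (0.41/3.9)·(63.2 − 15.6) + 63.2

68.2041 °C


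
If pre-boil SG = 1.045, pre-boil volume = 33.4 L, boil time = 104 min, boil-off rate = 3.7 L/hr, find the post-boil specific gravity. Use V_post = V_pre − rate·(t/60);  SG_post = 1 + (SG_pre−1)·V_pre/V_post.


V_post = 33.4 − 3.7·(104/60) = 26.9867
SG_post = 1 + (1.045 − 1)·33.4/26.9867

1.0557


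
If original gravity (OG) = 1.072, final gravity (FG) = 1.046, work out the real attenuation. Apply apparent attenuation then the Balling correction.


AA = (OG−FG)/(OG−1)·100;  RA = AA·0.8192
AA = (1.072 − 1.046)/(1.072 − 1)·100 = 36.1111
RA = 36.1111·0.8192

29.5822 %


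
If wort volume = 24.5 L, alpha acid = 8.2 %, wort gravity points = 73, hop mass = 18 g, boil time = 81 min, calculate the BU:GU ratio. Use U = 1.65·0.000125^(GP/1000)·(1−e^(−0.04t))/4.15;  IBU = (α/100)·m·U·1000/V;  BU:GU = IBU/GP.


U = 1.65·0.000125^(73/1000)·(1−e^(−0.04·81))/4.15 = 0.1982
IBU = (8.2/100)·18·0.1982·1000/24.5 = 11.9421
BU:GU = 11.9421/73

0.1636


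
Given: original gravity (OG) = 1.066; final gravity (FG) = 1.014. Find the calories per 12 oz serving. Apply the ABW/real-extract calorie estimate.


ABW = (OG−FG)·131.25·0.79/FG;  °P = 259 − 259/SG (for OG→OE and FG→AE);  RE = 0.1808·OE + 0.8192·AE;  Cal = (6.9·ABW + 4·(RE−0.1))·FG·3.55
ABW = (1.066 − 1.014)·131.25·0.79/1.014 = 5.3173
OE = 259 − 259/1.066 = 16.0356 °P
AE = 259 − 259/1.014 = 3.5759 °P
RE = 0.1808·16.0356 + 0.8192·3.5759 = 5.8287 °P
Cal = (6.9·5.3173 + 4·(5.8287−0.1))·1.014·3.55

214.5566 kcal


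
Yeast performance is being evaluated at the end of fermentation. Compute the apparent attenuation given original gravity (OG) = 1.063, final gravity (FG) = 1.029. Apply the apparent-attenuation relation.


AA = (OG − FG)/(OG − 1) · 100
AA = (1.063 − 1.029)/(1.063 − 1) · 100

53.9683 %


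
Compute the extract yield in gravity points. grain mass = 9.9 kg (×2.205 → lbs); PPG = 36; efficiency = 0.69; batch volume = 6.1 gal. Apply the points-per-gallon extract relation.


points = lbs × PPG × eff / vol
lbs = 9.9 × 2.205 = 21.8295
points = 21.8295 × 36 × 0.69 / 6.1

88.8926 points


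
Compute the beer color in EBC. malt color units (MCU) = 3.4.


SRM = 1.4922·MCU^0.6859;  EBC = SRM·1.97
SRM = 1.4922·3.4^0.6859 = 3.4544
EBC = 3.4544·1.97

6.8051 EBC


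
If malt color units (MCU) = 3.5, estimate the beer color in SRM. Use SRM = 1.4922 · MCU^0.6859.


SRM = 1.4922 · 3.5^0.6859

3.5237 SRM


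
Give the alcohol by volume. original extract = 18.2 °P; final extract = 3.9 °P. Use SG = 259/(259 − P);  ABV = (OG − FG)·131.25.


OG = 259/(259 − 18.2) = 1.0756
FG = 259/(259 − 3.9) = 1.0153
ABV = (1.0756 − 1.0153)·131.25

7.9135 % ABV


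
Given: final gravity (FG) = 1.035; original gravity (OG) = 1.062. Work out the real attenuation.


AA = (OG−FG)/(OG−1)·100;  RA = AA·0.8192
AA = (1.062 − 1.035)/(1.062 − 1)·100 = 43.5484
RA = 43.5484·0.8192

35.6748 %


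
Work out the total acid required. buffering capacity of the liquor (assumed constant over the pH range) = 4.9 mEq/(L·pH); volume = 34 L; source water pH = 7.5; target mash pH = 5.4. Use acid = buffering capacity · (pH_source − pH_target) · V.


acid = 4.9 · (7.5 − 5.4) · 34

349.8600 mEq


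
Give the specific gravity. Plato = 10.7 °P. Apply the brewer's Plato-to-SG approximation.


SG = 259/(259 − P)
SG = 259/(259 − 10.7)

1.0431


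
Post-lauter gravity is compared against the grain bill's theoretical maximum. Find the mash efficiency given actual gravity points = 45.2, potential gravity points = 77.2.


efficiency = actual / potential × 100
efficiency = 45.2 / 77.2 × 100

58.5492 %


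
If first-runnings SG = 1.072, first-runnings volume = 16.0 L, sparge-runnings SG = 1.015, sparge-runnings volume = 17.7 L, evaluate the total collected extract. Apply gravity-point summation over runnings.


total = Σ (SG_i − 1)·1000·V_i
first = (1.072 − 1)·1000·16.0 = 1152.0000
sparge = (1.015 − 1)·1000·17.7 = 265.5000
total = 1152.0000 + 265.5000

1417.5000 gravity·L


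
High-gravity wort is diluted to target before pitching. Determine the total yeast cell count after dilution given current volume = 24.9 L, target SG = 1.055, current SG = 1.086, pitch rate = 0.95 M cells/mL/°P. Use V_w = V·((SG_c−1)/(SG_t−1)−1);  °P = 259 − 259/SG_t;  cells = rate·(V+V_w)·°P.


V_w = 24.9·((1.086−1)/(1.055−1)−1) = 14.0345
V_final = 24.9 + 14.0345 = 38.9345
°P = 259 − 259/1.055 = 13.5024
cells = 0.95·38.9345·13.5024

499.4232 billion cells


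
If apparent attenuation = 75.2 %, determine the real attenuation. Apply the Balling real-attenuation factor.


RA = AA · 0.8192
RA = 75.2 · 0.8192

61.6038 %


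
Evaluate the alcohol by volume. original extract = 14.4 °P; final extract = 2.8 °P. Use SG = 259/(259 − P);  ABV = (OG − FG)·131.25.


OG = 259/(259 − 14.4) = 1.0589
FG = 259/(259 − 2.8) = 1.0109
ABV = (1.0589 − 1.0109)·131.25

6.2925 % ABV


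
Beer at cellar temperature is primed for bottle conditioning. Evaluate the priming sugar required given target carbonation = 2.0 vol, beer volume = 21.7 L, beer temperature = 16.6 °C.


residual = 14.695·(0.01821 + 0.09011·e^(−0.04·T));  sugar = (target − residual)·4.0·V
residual = 14.695·(0.01821 + 0.09011·e^(−0.04·16.6)) = 0.9493
sugar = (2.0 − 0.9493)·4.0·21.7

91.2041 g


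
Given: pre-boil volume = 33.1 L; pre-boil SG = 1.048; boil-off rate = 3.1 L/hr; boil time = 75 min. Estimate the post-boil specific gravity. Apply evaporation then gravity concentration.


V_post = V_pre − rate·(t/60);  SG_post = 1 + (SG_pre−1)·V_pre/V_post
V_post = 33.1 − 3.1·(75/60) = 29.2250
SG_post = 1 + (1.048 − 1)·33.1/29.2250

1.0544
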